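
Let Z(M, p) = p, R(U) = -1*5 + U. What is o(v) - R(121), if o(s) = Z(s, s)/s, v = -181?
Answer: -115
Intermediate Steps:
R(U) = -5 + U
o(s) = 1 (o(s) = s/s = 1)
o(v) - R(121) = 1 - (-5 + 121) = 1 - 1*116 = 1 - 116 = -115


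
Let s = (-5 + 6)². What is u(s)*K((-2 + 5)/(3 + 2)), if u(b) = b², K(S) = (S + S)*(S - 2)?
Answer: -42/25 ≈ -1.6800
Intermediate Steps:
K(S) = 2*S*(-2 + S) (K(S) = (2*S)*(-2 + S) = 2*S*(-2 + S))
s = 1 (s = 1² = 1)
u(s)*K((-2 + 5)/(3 + 2)) = 1²*(2*((-2 + 5)/(3 + 2))*(-2 + (-2 + 5)/(3 + 2))) = 1*(2*(3/5)*(-2 + 3/5)) = 1*(2*(3*(⅕))*(-2 + 3*(⅕))) = 1*(2*(⅗)*(-2 + ⅗)) = 1*(2*(⅗)*(-7/5)) = 1*(-42/25) = -42/25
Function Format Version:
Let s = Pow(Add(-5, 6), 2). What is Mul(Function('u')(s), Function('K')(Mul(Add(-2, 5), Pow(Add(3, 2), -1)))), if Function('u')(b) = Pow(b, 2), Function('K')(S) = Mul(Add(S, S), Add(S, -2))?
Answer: Rational(-42, 25) ≈ -1.6800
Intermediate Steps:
Function('K')(S) = Mul(2, S, Add(-2, S)) (Function('K')(S) = Mul(Mul(2, S), Add(-2, S)) = Mul(2, S, Add(-2, S)))
s = 1 (s = Pow(1, 2) = 1)
Mul(Function('u')(s), Function('K')(Mul(Add(-2, 5), Pow(Add(3, 2), -1)))) = Mul(Pow(1, 2), Mul(2, Mul(Add(-2, 5), Pow(Add(3, 2), -1)), Add(-2, Mul(Add(-2, 5), Pow(Add(3, 2), -1))))) = Mul(1, Mul(2, Mul(3, Pow(5, -1)), Add(-2, Mul(3, Pow(5, -1))))) = Mul(1, Mul(2, Mul(3, Rational(1, 5)), Add(-2, Mul(3, Rational(1, 5))))) = Mul(1, Mul(2, Rational(3, 5), Add(-2, Rational(3, 5)))) = Mul(1, Mul(2, Rational(3, 5), Rational(-7, 5))) = Mul(1, Rational(-42, 25)) = Rational(-42, 25)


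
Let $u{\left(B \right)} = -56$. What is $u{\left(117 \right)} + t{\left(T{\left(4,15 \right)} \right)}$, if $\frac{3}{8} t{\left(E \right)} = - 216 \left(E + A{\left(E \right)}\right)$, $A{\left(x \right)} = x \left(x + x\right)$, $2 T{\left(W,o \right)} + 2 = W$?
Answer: $-1784$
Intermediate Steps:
$T{\left(W,o \right)} = -1 + \frac{W}{2}$
$A{\left(x \right)} = 2 x^{2}$ ($A{\left(x \right)} = x 2 x = 2 x^{2}$)
$t{\left(E \right)} = - 1152 E^{2} - 576 E$ ($t{\left(E \right)} = \frac{8 \left(- 216 \left(E + 2 E^{2}\right)\right)}{3} = \frac{8 \left(- 432 E^{2} - 216 E\right)}{3} = - 1152 E^{2} - 576 E$)
$u{\left(117 \right)} + t{\left(T{\left(4,15 \right)} \right)} = -56 + 576 \left(-1 + \frac{1}{2} \cdot 4\right) \left(-1 - 2 \left(-1 + \frac{1}{2} \cdot 4\right)\right) = -56 + 576 \left(-1 + 2\right) \left(-1 - 2 \left(-1 + 2\right)\right) = -56 + 576 \cdot 1 \left(-1 - 2\right) = -56 + 576 \cdot 1 \left(-3\right) = -56 - 1728 = -1784$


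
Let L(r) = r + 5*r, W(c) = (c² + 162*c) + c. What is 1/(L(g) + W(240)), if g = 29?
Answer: 1/96894 ≈ 1.0321e-5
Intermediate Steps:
W(c) = c² + 163*c
L(r) = 6*r
1/(L(g) + W(240)) = 1/(6*29 + 240*(163 + 240)) = 1/(174 + 240*403) = 1/(174 + 96720) = 1/96894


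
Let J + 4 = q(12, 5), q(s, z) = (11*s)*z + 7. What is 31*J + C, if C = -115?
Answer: 20438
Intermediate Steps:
q(s, z) = 7 + 11*s*z (q(s, z) = 11*s*z + 7 = 7 + 11*s*z)
J = 663 (J = -4 + (7 + 11*12*5) = -4 + (7 + 660) = -4 + 667 = 663)
31*J + C = 31*663 - 115 = 20553 - 115 = 20438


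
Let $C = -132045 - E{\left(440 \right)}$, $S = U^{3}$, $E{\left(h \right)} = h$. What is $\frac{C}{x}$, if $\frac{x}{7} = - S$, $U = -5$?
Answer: $- \frac{26497}{175} \approx -151.41$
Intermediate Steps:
$S = -125$ ($S = \left(-5\right)^{3} = -125$)
$C = -132485$ ($C = -132045 - 440 = -132485$)
$x = 875$ ($x = 7 \left(\left(-1\right) \left(-125\right)\right) = 7 \cdot 125 = 875$)
$\frac{C}{x} = - \frac{132485}{875} = \left(-132485\right) \frac{1}{875} = - \frac{26497}{175}$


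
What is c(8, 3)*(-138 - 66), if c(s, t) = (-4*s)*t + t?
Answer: 18972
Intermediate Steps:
c(s, t) = t - 4*s*t (c(s, t) = -4*s*t + t = t - 4*s*t)
c(8, 3)*(-138 - 66) = (3*(1 - 4*8))*(-138 - 66) = (3*(1 - 32))*(-204) = (3*(-31))*(-204) = -93*(-204) = 18972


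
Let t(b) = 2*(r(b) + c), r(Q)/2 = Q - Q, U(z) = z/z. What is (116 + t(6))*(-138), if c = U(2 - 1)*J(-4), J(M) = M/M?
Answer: -16284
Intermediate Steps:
U(z) = 1
J(M) = 1
r(Q) = 0 (r(Q) = 2*(Q - Q) = 2*0 = 0)
c = 1 (c = 1*1 = 1)
t(b) = 2 (t(b) = 2*(0 + 1) = 2*1 = 2)
(116 + t(6))*(-138) = (116 + 2)*(-138) = 118*(-138) = -16284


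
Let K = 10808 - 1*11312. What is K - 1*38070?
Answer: -38574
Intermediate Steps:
K = -504 (K = 10808 - 11312 = -504)
K - 1*38070 = -504 - 1*38070 = -504 - 38070 = -38574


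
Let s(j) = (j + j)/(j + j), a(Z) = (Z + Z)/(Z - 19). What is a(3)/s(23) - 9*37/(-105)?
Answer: 783/280 ≈ 2.7964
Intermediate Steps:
a(Z) = 2*Z/(-19 + Z) (a(Z) = (2*Z)/(-19 + Z) = 2*Z/(-19 + Z))
s(j) = 1 (s(j) = (2*j)/((2*j)) = (2*j)*(1/(2*j)) = 1)
a(3)/s(23) - 9*37/(-105) = (2*3/(-19 + 3))/1 - 9*37/(-105) = (2*3/(-16))*1 - 333*(-1/105) = (2*3*(-1/16))*1 + 111/35 = -3/8*1 + 111/35 = -3/8 + 111/35 = 783/280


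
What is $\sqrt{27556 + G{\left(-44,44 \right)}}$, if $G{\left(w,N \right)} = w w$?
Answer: $2 \sqrt{7373} \approx 171.73$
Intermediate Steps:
$G{\left(w,N \right)} = w^{2}$
$\sqrt{27556 + G{\left(-44,44 \right)}} = \sqrt{27556 + \left(-44\right)^{2}} = \sqrt{27556 + 1936} = \sqrt{29492} = 2 \sqrt{7373}$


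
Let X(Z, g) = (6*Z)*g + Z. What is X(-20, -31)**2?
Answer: 13690000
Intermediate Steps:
X(Z, g) = Z + 6*Z*g (X(Z, g) = 6*Z*g + Z = Z + 6*Z*g)
X(-20, -31)**2 = (-20*(1 + 6*(-31)))**2 = (-20*(1 - 186))**2 = (-20*(-185))**2 = 3700**2 = 13690000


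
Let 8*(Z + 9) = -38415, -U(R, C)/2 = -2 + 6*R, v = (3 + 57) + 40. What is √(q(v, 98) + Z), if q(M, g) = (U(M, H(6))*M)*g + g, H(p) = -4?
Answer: I*√187608206/4 ≈ 3424.3*I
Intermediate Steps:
v = 100 (v = 60 + 40 = 100)
U(R, C) = 4 - 12*R (U(R, C) = -2*(-2 + 6*R) = 4 - 12*R)
Z = -38487/8 (Z = -9 + (⅛)*(-38415) = -9 - 38415/8 = -38487/8 ≈ -4810.9)
q(M, g) = g + M*g*(4 - 12*M) (q(M, g) = ((4 - 12*M)*M)*g + g = (M*(4 - 12*M))*g + g = M*g*(4 - 12*M) + g = g + M*g*(4 - 12*M))
√(q(v, 98) + Z) = √(98*(1 - 12*100² + 4*100) - 38487/8) = √(98*(1 - 12*10000 + 400) - 38487/8) = √(98*(1 - 120000 + 400) - 38487/8) = √(98*(-119599) - 38487/8) = √(-11720702 - 38487/8) = √(-93804103/8) = I*√187608206/4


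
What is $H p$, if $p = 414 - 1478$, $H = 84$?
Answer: $-89376$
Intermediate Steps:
$p = -1064$ ($p = 414 - 1478 = -1064$)
$H p = 84 \left(-1064\right) = -89376$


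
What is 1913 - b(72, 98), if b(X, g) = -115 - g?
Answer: 2126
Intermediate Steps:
1913 - b(72, 98) = 1913 - (-115 - 1*98) = 1913 - (-115 - 98) = 1913 - 1*(-213) = 1913 + 213 = 2126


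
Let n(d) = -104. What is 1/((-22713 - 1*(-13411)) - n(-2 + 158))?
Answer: -1/9198 ≈ -0.00010872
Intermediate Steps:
1/((-22713 - 1*(-13411)) - n(-2 + 158)) = 1/((-22713 - 1*(-13411)) - 1*(-104)) = 1/((-22713 + 13411) + 104) = 1/(-9302 + 104) = 1/(-9198) = -1/9198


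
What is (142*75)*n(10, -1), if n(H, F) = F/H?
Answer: -1065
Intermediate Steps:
(142*75)*n(10, -1) = (142*75)*(-1/10) = 10650*(-1*⅒) = 10650*(-⅒) = -1065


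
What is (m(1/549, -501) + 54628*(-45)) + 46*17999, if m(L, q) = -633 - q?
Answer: -1630438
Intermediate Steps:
(m(1/549, -501) + 54628*(-45)) + 46*17999 = ((-633 - 1*(-501)) + 54628*(-45)) + 46*17999 = ((-633 + 501) - 2458260) + 827954 = (-132 - 2458260) + 827954 = -2458392 + 827954 = -1630438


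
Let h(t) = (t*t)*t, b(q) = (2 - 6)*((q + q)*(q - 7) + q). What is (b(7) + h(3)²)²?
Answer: 491401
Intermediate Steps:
b(q) = -4*q - 8*q*(-7 + q) (b(q) = -4*((2*q)*(-7 + q) + q) = -4*(2*q*(-7 + q) + q) = -4*(q + 2*q*(-7 + q)) = -4*q - 8*q*(-7 + q))
h(t) = t³ (h(t) = t²*t = t³)
(b(7) + h(3)²)² = (4*7*(13 - 2*7) + (3³)²)² = (4*7*(13 - 14) + 27²)² = (4*7*(-1) + 729)² = (-28 + 729)² = 701² = 491401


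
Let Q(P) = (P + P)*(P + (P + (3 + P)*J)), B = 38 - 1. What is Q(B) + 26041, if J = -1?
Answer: 28557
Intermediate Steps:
B = 37
Q(P) = 2*P*(-3 + P) (Q(P) = (P + P)*(P + (P + (3 + P)*(-1))) = (2*P)*(P + (P + (-3 - P))) = (2*P)*(P - 3) = (2*P)*(-3 + P) = 2*P*(-3 + P))
Q(B) + 26041 = 2*37*(-3 + 37) + 26041 = 2*37*34 + 26041 = 2516 + 26041 = 28557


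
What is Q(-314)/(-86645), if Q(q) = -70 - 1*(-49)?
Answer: 21/86645 ≈ 0.00024237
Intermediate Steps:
Q(q) = -21 (Q(q) = -70 + 49 = -21)
Q(-314)/(-86645) = -21/(-86645) = -21*(-1/86645) = 21/86645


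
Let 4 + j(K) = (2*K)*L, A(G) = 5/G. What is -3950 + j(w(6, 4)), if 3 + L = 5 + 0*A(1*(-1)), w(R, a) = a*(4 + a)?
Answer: -3826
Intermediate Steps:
L = 2 (L = -3 + (5 + 0*(5/((1*(-1))))) = -3 + (5 + 0*(5/(-1))) = -3 + (5 + 0*(5*(-1))) = -3 + (5 + 0*(-5)) = -3 + (5 + 0) = -3 + 5 = 2)
j(K) = -4 + 4*K (j(K) = -4 + (2*K)*2 = -4 + 4*K)
-3950 + j(w(6, 4)) = -3950 + (-4 + 4*(4*(4 + 4))) = -3950 + (-4 + 4*(4*8)) = -3950 + (-4 + 4*32) = -3950 + (-4 + 128) = -3950 + 124 = -3826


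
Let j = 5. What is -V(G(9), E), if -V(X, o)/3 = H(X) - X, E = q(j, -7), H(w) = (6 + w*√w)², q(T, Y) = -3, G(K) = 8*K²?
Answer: 816291540 + 419904*√2 ≈ 8.1689e+8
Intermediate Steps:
H(w) = (6 + w^(3/2))²
E = -3
V(X, o) = -3*(6 + X^(3/2))² + 3*X (V(X, o) = -3*((6 + X^(3/2))² - X) = -3*(6 + X^(3/2))² + 3*X)
-V(G(9), E) = -(-3*(6 + (8*9²)^(3/2))² + 3*(8*9²)) = -(-3*(6 + (8*81)^(3/2))² + 3*(8*81)) = -(-3*(6 + 648^(3/2))² + 3*648) = -(-3*(6 + 11664*√2)² + 1944) = -(1944 - 3*(6 + 11664*√2)²) = -1944 + 3*(6 + 11664*√2)²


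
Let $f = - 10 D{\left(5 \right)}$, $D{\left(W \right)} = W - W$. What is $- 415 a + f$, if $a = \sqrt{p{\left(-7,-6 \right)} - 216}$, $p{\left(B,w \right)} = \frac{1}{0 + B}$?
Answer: $- \frac{415 i \sqrt{10591}}{7} \approx - 6101.3 i$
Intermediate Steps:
$p{\left(B,w \right)} = \frac{1}{B}$
$D{\left(W \right)} = 0$
$f = 0$ ($f = \left(-10\right) 0 = 0$)
$a = \frac{i \sqrt{10591}}{7}$ ($a = \sqrt{\frac{1}{-7} - 216} = \sqrt{- \frac{1}{7} - 216} = \sqrt{- \frac{1513}{7}} = \frac{i \sqrt{10591}}{7} \approx 14.702 i$)
$- 415 a + f = - 415 \frac{i \sqrt{10591}}{7} + 0 = - \frac{415 i \sqrt{10591}}{7} + 0 = - \frac{415 i \sqrt{10591}}{7}$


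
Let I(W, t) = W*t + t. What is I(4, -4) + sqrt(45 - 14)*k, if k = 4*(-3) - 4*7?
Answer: -20 - 40*sqrt(31) ≈ -242.71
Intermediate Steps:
I(W, t) = t + W*t
k = -40 (k = -12 - 28 = -40)
I(4, -4) + sqrt(45 - 14)*k = -4*(1 + 4) + sqrt(45 - 14)*(-40) = -4*5 + sqrt(31)*(-40) = -20 - 40*sqrt(31)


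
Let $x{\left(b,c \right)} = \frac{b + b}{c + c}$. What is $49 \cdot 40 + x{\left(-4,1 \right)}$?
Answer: $1956$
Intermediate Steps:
$x{\left(b,c \right)} = \frac{b}{c}$ ($x{\left(b,c \right)} = \frac{2 b}{2 c} = 2 b \frac{1}{2 c} = \frac{b}{c}$)
$49 \cdot 40 + x{\left(-4,1 \right)} = 49 \cdot 40 - \frac{4}{1} = 1960 - 4 = 1956$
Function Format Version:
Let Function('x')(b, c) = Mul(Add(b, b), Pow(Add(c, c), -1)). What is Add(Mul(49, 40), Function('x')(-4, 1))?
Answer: 1956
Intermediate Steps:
Function('x')(b, c) = Mul(b, Pow(c, -1)) (Function('x')(b, c) = Mul(Mul(2, b), Pow(Mul(2, c), -1)) = Mul(Mul(2, b), Mul(Rational(1, 2), Pow(c, -1))) = Mul(b, Pow(c, -1)))
Add(Mul(49, 40), Function('x')(-4, 1)) = Add(Mul(49, 40), Mul(-4, Pow(1, -1))) = Add(1960, Mul(-4, 1)) = Add(1960, -4) = 1956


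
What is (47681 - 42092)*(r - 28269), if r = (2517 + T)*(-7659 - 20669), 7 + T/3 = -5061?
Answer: 2008513715463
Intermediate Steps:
T = -15204 (T = -21 + 3*(-5061) = -21 - 15183 = -15204)
r = 359397336 (r = (2517 - 15204)*(-7659 - 20669) = -12687*(-28328) = 359397336)
(47681 - 42092)*(r - 28269) = (47681 - 42092)*(359397336 - 28269) = 5589*359369067 = 2008513715463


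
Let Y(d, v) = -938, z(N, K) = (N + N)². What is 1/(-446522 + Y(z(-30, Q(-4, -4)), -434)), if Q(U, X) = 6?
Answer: -1/447460 ≈ -2.2348e-6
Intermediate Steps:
z(N, K) = 4*N² (z(N, K) = (2*N)² = 4*N²)
1/(-446522 + Y(z(-30, Q(-4, -4)), -434)) = 1/(-446522 - 938) = 1/(-447460) = -1/447460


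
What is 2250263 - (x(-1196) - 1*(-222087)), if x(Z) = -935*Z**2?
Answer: 1339467136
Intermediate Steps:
2250263 - (x(-1196) - 1*(-222087)) = 2250263 - (-935*(-1196)**2 - 1*(-222087)) = 2250263 - (-935*1430416 + 222087) = 2250263 - (-1337438960 + 222087) = 2250263 - 1*(-1337216873) = 2250263 + 1337216873 = 1339467136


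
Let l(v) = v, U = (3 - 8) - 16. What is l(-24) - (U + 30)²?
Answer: -105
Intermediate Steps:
U = -21 (U = -5 - 16 = -21)
l(-24) - (U + 30)² = -24 - (-21 + 30)² = -24 - 1*9² = -24 - 1*81 = -24 - 81 = -105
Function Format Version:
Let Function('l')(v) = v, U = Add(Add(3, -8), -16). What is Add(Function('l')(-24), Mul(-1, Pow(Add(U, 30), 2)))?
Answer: -105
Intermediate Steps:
U = -21 (U = Add(-5, -16) = -21)
Add(Function('l')(-24), Mul(-1, Pow(Add(U, 30), 2))) = Add(-24, Mul(-1, Pow(Add(-21, 30), 2))) = Add(-24, Mul(-1, Pow(9, 2))) = Add(-24, Mul(-1, 81)) = Add(-24, -81) = -105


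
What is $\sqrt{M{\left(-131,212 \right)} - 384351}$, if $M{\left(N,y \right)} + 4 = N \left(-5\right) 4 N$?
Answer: $5 i \sqrt{29103} \approx 852.98 i$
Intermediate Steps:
$M{\left(N,y \right)} = -4 - 20 N^{2}$ ($M{\left(N,y \right)} = -4 + N \left(-5\right) 4 N = -4 + - 5 N 4 N = -4 + - 20 N N = -4 - 20 N^{2}$)
$\sqrt{M{\left(-131,212 \right)} - 384351} = \sqrt{\left(-4 - 20 \left(-131\right)^{2}\right) - 384351} = \sqrt{\left(-4 - 343220\right) - 384351} = \sqrt{-343224 - 384351} = \sqrt{-727575} = 5 i \sqrt{29103}$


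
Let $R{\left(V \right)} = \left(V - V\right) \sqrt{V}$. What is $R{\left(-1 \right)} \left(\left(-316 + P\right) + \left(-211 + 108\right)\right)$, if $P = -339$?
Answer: $0$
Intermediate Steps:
$R{\left(V \right)} = 0$ ($R{\left(V \right)} = 0 \sqrt{V} = 0$)
$R{\left(-1 \right)} \left(\left(-316 + P\right) + \left(-211 + 108\right)\right) = 0 \left(\left(-316 - 339\right) + \left(-211 + 108\right)\right) = 0 \left(-655 - 103\right) = 0 \left(-758\right) = 0$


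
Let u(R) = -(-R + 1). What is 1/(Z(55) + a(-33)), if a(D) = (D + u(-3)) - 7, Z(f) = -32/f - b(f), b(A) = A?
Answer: -55/5477 ≈ -0.010042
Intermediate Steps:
Z(f) = -f - 32/f (Z(f) = -32/f - f = -f - 32/f)
u(R) = -1 + R (u(R) = -(1 - R) = -1 + R)
a(D) = -11 + D (a(D) = (D + (-1 - 3)) - 7 = (D - 4) - 7 = (-4 + D) - 7 = -11 + D)
1/(Z(55) + a(-33)) = 1/((-1*55 - 32/55) + (-11 - 33)) = 1/((-55 - 32*1/55) - 44) = 1/((-55 - 32/55) - 44) = 1/(-3057/55 - 44) = 1/(-5477/55) = -55/5477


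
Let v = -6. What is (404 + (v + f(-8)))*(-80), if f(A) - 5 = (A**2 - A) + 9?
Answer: -38720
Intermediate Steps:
f(A) = 14 + A**2 - A (f(A) = 5 + ((A**2 - A) + 9) = 5 + (9 + A**2 - A) = 14 + A**2 - A)
(404 + (v + f(-8)))*(-80) = (404 + (-6 + (14 + (-8)**2 - 1*(-8))))*(-80) = (404 + (-6 + (14 + 64 + 8)))*(-80) = (404 + (-6 + 86))*(-80) = (404 + 80)*(-80) = 484*(-80) = -38720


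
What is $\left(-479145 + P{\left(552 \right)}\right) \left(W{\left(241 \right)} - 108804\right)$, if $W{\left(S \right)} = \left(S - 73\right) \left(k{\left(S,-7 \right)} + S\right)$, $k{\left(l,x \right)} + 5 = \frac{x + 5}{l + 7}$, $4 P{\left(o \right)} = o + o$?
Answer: $\frac{1026636713982}{31} \approx 3.3117 \cdot 10^{10}$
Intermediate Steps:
$P{\left(o \right)} = \frac{o}{2}$ ($P{\left(o \right)} = \frac{o + o}{4} = \frac{2 o}{4} = \frac{o}{2}$)
$k{\left(l,x \right)} = -5 + \frac{5 + x}{7 + l}$ ($k{\left(l,x \right)} = -5 + \frac{x + 5}{l + 7} = -5 + \frac{5 + x}{7 + l}$)
$W{\left(S \right)} = \left(-73 + S\right) \left(S + \frac{-37 - 5 S}{7 + S}\right)$ ($W{\left(S \right)} = \left(S - 73\right) \left(\frac{-30 - 7 - 5 S}{7 + S} + S\right) = \left(-73 + S\right) \left(\frac{-37 - 5 S}{7 + S} + S\right) = \left(-73 + S\right) \left(S + \frac{-37 - 5 S}{7 + S}\right)$)
$\left(-479145 + P{\left(552 \right)}\right) \left(W{\left(241 \right)} - 108804\right) = \left(-479145 + \frac{1}{2} \cdot 552\right) \left(\frac{2701 + 241^{3} - 44103 - 71 \cdot 241^{2}}{7 + 241} - 108804\right) = \left(-479145 + 276\right) \left(\frac{2701 + 13997521 - 44103 - 4123751}{248} - 108804\right) = - 478869 \left(\frac{2701 + 13997521 - 44103 - 4123751}{248} - 108804\right) = - 478869 \left(\frac{1}{248} \cdot 9832368 - 108804\right) = - 478869 \left(\frac{1229046}{31} - 108804\right) = \left(-478869\right) \left(- \frac{2143878}{31}\right) = \frac{1026636713982}{31}$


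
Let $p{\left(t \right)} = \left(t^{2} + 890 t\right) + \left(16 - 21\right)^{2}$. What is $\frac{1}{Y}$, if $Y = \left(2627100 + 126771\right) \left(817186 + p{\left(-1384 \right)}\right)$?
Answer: $\frac{1}{4133304260997} \approx 2.4194 \cdot 10^{-13}$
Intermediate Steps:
$p{\left(t \right)} = 25 + t^{2} + 890 t$ ($p{\left(t \right)} = \left(t^{2} + 890 t\right) + \left(-5\right)^{2} = \left(t^{2} + 890 t\right) + 25 = 25 + t^{2} + 890 t$)
$Y = 4133304260997$ ($Y = \left(2627100 + 126771\right) \left(817186 + \left(25 + \left(-1384\right)^{2} + 890 \left(-1384\right)\right)\right) = 2753871 \left(817186 + \left(25 + 1915456 - 1231760\right)\right) = 2753871 \left(817186 + 683721\right) = 2753871 \cdot 1500907 = 4133304260997$)
$\frac{1}{Y} = \frac{1}{4133304260997}$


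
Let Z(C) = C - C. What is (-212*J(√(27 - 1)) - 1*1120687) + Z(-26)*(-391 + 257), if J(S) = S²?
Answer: -1126199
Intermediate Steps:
Z(C) = 0
(-212*J(√(27 - 1)) - 1*1120687) + Z(-26)*(-391 + 257) = (-212*(√(27 - 1))² - 1*1120687) + 0*(-391 + 257) = (-212*(√26)² - 1120687) + 0*(-134) = (-212*26 - 1120687) + 0 = (-5512 - 1120687) + 0 = -1126199 + 0 = -1126199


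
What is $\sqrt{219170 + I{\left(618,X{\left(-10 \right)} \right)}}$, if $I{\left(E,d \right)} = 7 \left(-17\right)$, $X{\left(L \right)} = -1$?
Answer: $3 \sqrt{24339} \approx 468.03$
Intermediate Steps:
$I{\left(E,d \right)} = -119$
$\sqrt{219170 + I{\left(618,X{\left(-10 \right)} \right)}} = \sqrt{219170 - 119} = \sqrt{219051} = 3 \sqrt{24339}$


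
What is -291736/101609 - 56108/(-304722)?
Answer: -41598649810/15481248849 ≈ -2.6870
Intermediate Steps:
-291736/101609 - 56108/(-304722) = -291736*1/101609 - 56108*(-1/304722) = -291736/101609 + 28054/152361 = -41598649810/15481248849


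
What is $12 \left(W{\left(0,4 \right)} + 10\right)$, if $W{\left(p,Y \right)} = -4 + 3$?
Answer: $108$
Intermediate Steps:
$W{\left(p,Y \right)} = -1$
$12 \left(W{\left(0,4 \right)} + 10\right) = 12 \left(-1 + 10\right) = 12 \cdot 9 = 108$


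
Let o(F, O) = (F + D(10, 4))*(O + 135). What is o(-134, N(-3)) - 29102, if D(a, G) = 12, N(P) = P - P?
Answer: -45572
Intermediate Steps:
N(P) = 0
o(F, O) = (12 + F)*(135 + O) (o(F, O) = (F + 12)*(O + 135) = (12 + F)*(135 + O))
o(-134, N(-3)) - 29102 = (1620 + 12*0 + 135*(-134) - 134*0) - 29102 = (1620 + 0 - 18090 + 0) - 29102 = -16470 - 29102 = -45572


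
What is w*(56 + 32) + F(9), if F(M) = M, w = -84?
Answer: -7383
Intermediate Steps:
w*(56 + 32) + F(9) = -84*(56 + 32) + 9 = -84*88 + 9 = -7392 + 9 = -7383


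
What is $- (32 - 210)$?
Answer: $178$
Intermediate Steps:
$- (32 - 210) = \left(-1\right) \left(-178\right) = 178$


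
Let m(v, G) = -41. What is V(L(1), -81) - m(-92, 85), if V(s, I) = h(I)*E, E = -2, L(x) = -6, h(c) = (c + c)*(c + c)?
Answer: -52447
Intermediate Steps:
h(c) = 4*c**2 (h(c) = (2*c)*(2*c) = 4*c**2)
V(s, I) = -8*I**2 (V(s, I) = (4*I**2)*(-2) = -8*I**2)
V(L(1), -81) - m(-92, 85) = -8*(-81)**2 - 1*(-41) = -8*6561 + 41 = -52488 + 41 = -52447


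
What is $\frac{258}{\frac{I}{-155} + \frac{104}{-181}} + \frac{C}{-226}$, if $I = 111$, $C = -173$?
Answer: $- \frac{1629566437}{8183686} \approx -199.12$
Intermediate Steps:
$\frac{258}{\frac{I}{-155} + \frac{104}{-181}} + \frac{C}{-226} = \frac{258}{\frac{111}{-155} + \frac{104}{-181}} - \frac{173}{-226} = \frac{258}{111 \left(- \frac{1}{155}\right) + 104 \left(- \frac{1}{181}\right)} - - \frac{173}{226} = \frac{258}{- \frac{111}{155} - \frac{104}{181}} + \frac{173}{226} = \frac{258}{- \frac{36211}{28055}} + \frac{173}{226} = 258 \left(- \frac{28055}{36211}\right) + \frac{173}{226} = - \frac{7238190}{36211} + \frac{173}{226} = - \frac{1629566437}{8183686}$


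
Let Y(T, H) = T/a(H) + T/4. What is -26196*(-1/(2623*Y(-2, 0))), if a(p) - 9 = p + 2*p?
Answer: -471528/34099 ≈ -13.828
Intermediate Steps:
a(p) = 9 + 3*p (a(p) = 9 + (p + 2*p) = 9 + 3*p)
Y(T, H) = T/4 + T/(9 + 3*H) (Y(T, H) = T/(9 + 3*H) + T/4 = T/4 + T/(9 + 3*H))
-26196*(-1/(2623*Y(-2, 0))) = -26196*6*(3 + 0)/(2623*(13 + 3*0)) = -26196*18/(2623*(13 + 0)) = -26196/((-2623*(-2)*13/(12*3))) = -26196/((-2623*(-13/18))) = -26196/34099/18 = -26196*18/34099 = -471528/34099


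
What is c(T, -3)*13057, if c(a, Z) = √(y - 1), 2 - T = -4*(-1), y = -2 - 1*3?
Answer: 13057*I*√6 ≈ 31983.0*I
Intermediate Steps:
y = -5 (y = -2 - 3 = -5)
T = -2 (T = 2 - (-4)*(-1) = 2 - 1*4 = 2 - 4 = -2)
c(a, Z) = I*√6 (c(a, Z) = √(-5 - 1) = √(-6) = I*√6)
c(T, -3)*13057 = (I*√6)*13057 = 13057*I*√6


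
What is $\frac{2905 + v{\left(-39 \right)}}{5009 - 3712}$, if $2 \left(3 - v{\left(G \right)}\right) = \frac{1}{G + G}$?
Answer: $\frac{453649}{202332} \approx 2.2421$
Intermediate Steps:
$v{\left(G \right)} = 3 - \frac{1}{4 G}$ ($v{\left(G \right)} = 3 - \frac{1}{2 \left(G + G\right)} = 3 - \frac{1}{2 \cdot 2 G} = 3 - \frac{\frac{1}{2} \frac{1}{G}}{2} = 3 - \frac{1}{4 G}$)
$\frac{2905 + v{\left(-39 \right)}}{5009 - 3712} = \frac{2905 + \left(3 - \frac{1}{4 \left(-39\right)}\right)}{5009 - 3712} = \frac{2905 + \left(3 - - \frac{1}{156}\right)}{1297} = \left(2905 + \left(3 + \frac{1}{156}\right)\right) \frac{1}{1297} = \left(2905 + \frac{469}{156}\right) \frac{1}{1297} = \frac{453649}{156} \cdot \frac{1}{1297} = \frac{453649}{202332}$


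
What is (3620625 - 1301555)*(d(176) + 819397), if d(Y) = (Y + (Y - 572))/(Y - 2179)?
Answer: 3806179228777770/2003 ≈ 1.9002e+12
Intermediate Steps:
d(Y) = (-572 + 2*Y)/(-2179 + Y) (d(Y) = (Y + (-572 + Y))/(-2179 + Y) = (-572 + 2*Y)/(-2179 + Y))
(3620625 - 1301555)*(d(176) + 819397) = (3620625 - 1301555)*(2*(-286 + 176)/(-2179 + 176) + 819397) = 2319070*(2*(-110)/(-2003) + 819397) = 2319070*(2*(-1/2003)*(-110) + 819397) = 2319070*(220/2003 + 819397) = 2319070*(1641252411/2003) = 3806179228777770/2003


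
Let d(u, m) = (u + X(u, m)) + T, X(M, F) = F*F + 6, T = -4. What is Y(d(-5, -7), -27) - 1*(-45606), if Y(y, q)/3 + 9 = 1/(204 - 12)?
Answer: 2917057/64 ≈ 45579.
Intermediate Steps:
X(M, F) = 6 + F² (X(M, F) = F² + 6 = 6 + F²)
d(u, m) = 2 + u + m² (d(u, m) = (u + (6 + m²)) - 4 = (6 + u + m²) - 4 = 2 + u + m²)
Y(y, q) = -1727/64 (Y(y, q) = -27 + 3/(204 - 12) = -27 + 3/192 = -27 + 3*(1/192) = -27 + 1/64 = -1727/64)
Y(d(-5, -7), -27) - 1*(-45606) = -1727/64 - 1*(-45606) = -1727/64 + 45606 = 2917057/64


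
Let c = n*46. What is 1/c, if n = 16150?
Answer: 1/742900 ≈ 1.3461e-6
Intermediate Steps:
c = 742900 (c = 16150*46 = 742900)
1/c = 1/742900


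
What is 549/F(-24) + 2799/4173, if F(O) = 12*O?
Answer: -54995/44512 ≈ -1.2355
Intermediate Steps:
549/F(-24) + 2799/4173 = 549/((12*(-24))) + 2799/4173 = 549/(-288) + 2799*(1/4173) = 549*(-1/288) + 933/1391 = -61/32 + 933/1391 = -54995/44512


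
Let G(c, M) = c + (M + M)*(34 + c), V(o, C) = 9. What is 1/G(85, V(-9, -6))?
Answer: 1/2227 ≈ 0.00044903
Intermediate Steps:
G(c, M) = c + 2*M*(34 + c) (G(c, M) = c + (2*M)*(34 + c) = c + 2*M*(34 + c))
1/G(85, V(-9, -6)) = 1/(85 + 68*9 + 2*9*85) = 1/(85 + 612 + 1530) = 1/2227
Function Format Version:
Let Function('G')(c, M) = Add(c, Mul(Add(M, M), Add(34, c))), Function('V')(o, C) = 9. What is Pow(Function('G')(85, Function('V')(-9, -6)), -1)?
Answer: Rational(1, 2227) ≈ 0.00044903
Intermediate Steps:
Function('G')(c, M) = Add(c, Mul(2, M, Add(34, c))) (Function('G')(c, M) = Add(c, Mul(Mul(2, M), Add(34, c))) = Add(c, Mul(2, M, Add(34, c))))
Pow(Function('G')(85, Function('V')(-9, -6)), -1) = Pow(Add(85, Mul(68, 9), Mul(2, 9, 85)), -1) = Pow(Add(85, 612, 1530), -1) = Pow(2227, -1) = Rational(1, 2227)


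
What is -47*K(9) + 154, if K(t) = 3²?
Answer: -269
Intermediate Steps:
K(t) = 9
-47*K(9) + 154 = -47*9 + 154 = -423 + 154 = -269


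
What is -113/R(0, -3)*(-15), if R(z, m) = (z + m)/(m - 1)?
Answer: 2260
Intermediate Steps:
R(z, m) = (m + z)/(-1 + m)
-113/R(0, -3)*(-15) = -113*(-1 - 3)/(-3 + 0)*(-15) = -113/(-3/(-4))*(-15) = -113/((-¼*(-3)))*(-15) = -113/¾*(-15) = -113*4/3*(-15) = -452/3*(-15) = 2260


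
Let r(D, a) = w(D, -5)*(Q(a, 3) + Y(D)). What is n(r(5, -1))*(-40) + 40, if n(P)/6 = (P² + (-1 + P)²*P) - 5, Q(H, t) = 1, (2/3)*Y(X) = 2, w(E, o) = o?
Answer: 2022040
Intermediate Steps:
Y(X) = 3 (Y(X) = (3/2)*2 = 3)
r(D, a) = -20 (r(D, a) = -5*(1 + 3) = -5*4 = -20)
n(P) = -30 + 6*P² + 6*P*(-1 + P)² (n(P) = 6*((P² + (-1 + P)²*P) - 5) = 6*((P² + P*(-1 + P)²) - 5) = 6*(-5 + P² + P*(-1 + P)²) = -30 + 6*P² + 6*P*(-1 + P)²)
n(r(5, -1))*(-40) + 40 = (-30 - 6*(-20)² + 6*(-20) + 6*(-20)³)*(-40) + 40 = (-30 - 6*400 - 120 + 6*(-8000))*(-40) + 40 = (-30 - 2400 - 120 - 48000)*(-40) + 40 = -50550*(-40) + 40 = 2022000 + 40 = 2022040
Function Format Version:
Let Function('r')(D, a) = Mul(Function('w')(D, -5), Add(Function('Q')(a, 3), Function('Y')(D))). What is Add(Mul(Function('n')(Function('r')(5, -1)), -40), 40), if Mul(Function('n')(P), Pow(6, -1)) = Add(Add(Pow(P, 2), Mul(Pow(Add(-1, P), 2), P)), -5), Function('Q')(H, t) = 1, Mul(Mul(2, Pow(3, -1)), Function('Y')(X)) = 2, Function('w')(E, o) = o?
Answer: 2022040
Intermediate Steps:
Function('Y')(X) = 3 (Function('Y')(X) = Mul(Rational(3, 2), 2) = 3)
Function('r')(D, a) = -20 (Function('r')(D, a) = Mul(-5, Add(1, 3)) = Mul(-5, 4) = -20)
Function('n')(P) = Add(-30, Mul(6, Pow(P, 2)), Mul(6, P, Pow(Add(-1, P), 2))) (Function('n')(P) = Mul(6, Add(Add(Pow(P, 2), Mul(Pow(Add(-1, P), 2), P)), -5)) = Mul(6, Add(Add(Pow(P, 2), Mul(P, Pow(Add(-1, P), 2))), -5)) = Mul(6, Add(-5, Pow(P, 2), Mul(P, Pow(Add(-1, P), 2)))) = Add(-30, Mul(6, Pow(P, 2)), Mul(6, P, Pow(Add(-1, P), 2))))
Add(Mul(Function('n')(Function('r')(5, -1)), -40), 40) = Add(Mul(Add(-30, Mul(-6, Pow(-20, 2)), Mul(6, -20), Mul(6, Pow(-20, 3))), -40), 40) = Add(Mul(Add(-30, Mul(-6, 400), -120, Mul(6, -8000)), -40), 40) = Add(Mul(Add(-30, -2400, -120, -48000), -40), 40) = Add(Mul(-50550, -40), 40) = Add(2022000, 40) = 2022040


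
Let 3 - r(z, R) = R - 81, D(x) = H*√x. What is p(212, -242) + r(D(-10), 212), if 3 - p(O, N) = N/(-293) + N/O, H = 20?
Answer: -3872449/31058 ≈ -124.68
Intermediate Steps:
D(x) = 20*√x
p(O, N) = 3 + N/293 - N/O (p(O, N) = 3 - (N/(-293) + N/O) = 3 - (N*(-1/293) + N/O) = 3 - (-N/293 + N/O) = 3 + (N/293 - N/O) = 3 + N/293 - N/O)
r(z, R) = 84 - R (r(z, R) = 3 - (R - 81) = 3 - (-81 + R) = 3 + (81 - R) = 84 - R)
p(212, -242) + r(D(-10), 212) = (3 + (1/293)*(-242) - 1*(-242)/212) + (84 - 1*212) = (3 - 242/293 - 1*(-242)*1/212) + (84 - 212) = (3 - 242/293 + 121/106) - 128 = 102975/31058 - 128 = -3872449/31058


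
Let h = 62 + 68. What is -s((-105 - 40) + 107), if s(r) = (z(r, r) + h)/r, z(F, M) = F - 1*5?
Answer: 87/38 ≈ 2.2895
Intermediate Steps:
z(F, M) = -5 + F (z(F, M) = F - 5 = -5 + F)
h = 130
s(r) = (125 + r)/r (s(r) = ((-5 + r) + 130)/r = (125 + r)/r)
-s((-105 - 40) + 107) = -(125 + ((-105 - 40) + 107))/((-105 - 40) + 107) = -(125 + (-145 + 107))/(-145 + 107) = -(125 - 38)/(-38) = -(-1)*87/38 = -1*(-87/38) = 87/38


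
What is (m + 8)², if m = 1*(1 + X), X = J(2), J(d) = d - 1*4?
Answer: 49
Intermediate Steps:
J(d) = -4 + d (J(d) = d - 4 = -4 + d)
X = -2 (X = -4 + 2 = -2)
m = -1 (m = 1*(1 - 2) = 1*(-1) = -1)
(m + 8)² = (-1 + 8)² = 7² = 49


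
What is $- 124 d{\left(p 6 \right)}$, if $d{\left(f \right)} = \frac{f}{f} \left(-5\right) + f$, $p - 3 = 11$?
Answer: $-9796$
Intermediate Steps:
$p = 14$ ($p = 3 + 11 = 14$)
$d{\left(f \right)} = -5 + f$ ($d{\left(f \right)} = 1 \left(-5\right) + f = -5 + f$)
$- 124 d{\left(p 6 \right)} = - 124 \left(-5 + 14 \cdot 6\right) = - 124 \left(-5 + 84\right) = \left(-124\right) 79 = -9796$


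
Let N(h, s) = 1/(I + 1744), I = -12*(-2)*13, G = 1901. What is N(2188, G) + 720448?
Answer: 1481241089/2056 ≈ 7.2045e+5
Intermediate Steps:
I = 312 (I = 24*13 = 312)
N(h, s) = 1/2056 (N(h, s) = 1/(312 + 1744) = 1/2056)
N(2188, G) + 720448 = 1/2056 + 720448 = 1481241089/2056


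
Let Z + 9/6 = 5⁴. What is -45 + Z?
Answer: 1157/2 ≈ 578.50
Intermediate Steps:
Z = 1247/2 (Z = -3/2 + 5⁴ = -3/2 + 625 = 1247/2 ≈ 623.50)
-45 + Z = -45 + 1247/2 = 1157/2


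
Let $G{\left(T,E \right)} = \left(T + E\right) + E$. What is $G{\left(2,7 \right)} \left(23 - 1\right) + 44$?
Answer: $396$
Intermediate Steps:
$G{\left(T,E \right)} = T + 2 E$ ($G{\left(T,E \right)} = \left(E + T\right) + E = T + 2 E$)
$G{\left(2,7 \right)} \left(23 - 1\right) + 44 = \left(2 + 2 \cdot 7\right) \left(23 - 1\right) + 44 = \left(2 + 14\right) 22 + 44 = 16 \cdot 22 + 44 = 352 + 44 = 396$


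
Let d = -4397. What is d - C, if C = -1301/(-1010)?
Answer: -4442271/1010 ≈ -4398.3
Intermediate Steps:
C = 1301/1010 (C = -1301*(-1/1010) = 1301/1010 ≈ 1.2881)
d - C = -4397 - 1*1301/1010 = -4397 - 1301/1010 = -4442271/1010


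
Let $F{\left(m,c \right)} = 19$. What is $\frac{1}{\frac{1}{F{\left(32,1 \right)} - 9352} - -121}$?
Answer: $\frac{9333}{1129292} \approx 0.0082645$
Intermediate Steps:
$\frac{1}{\frac{1}{F{\left(32,1 \right)} - 9352} - -121} = \frac{1}{\frac{1}{19 - 9352} - -121} = \frac{1}{\frac{1}{-9333} + \left(-2359 + 2480\right)} = \frac{1}{- \frac{1}{9333} + 121} = \frac{1}{\frac{1129292}{9333}} = \frac{9333}{1129292}$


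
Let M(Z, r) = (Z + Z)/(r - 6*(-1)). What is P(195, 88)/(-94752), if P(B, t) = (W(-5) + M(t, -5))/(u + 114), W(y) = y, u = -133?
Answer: 1/10528 ≈ 9.4985e-5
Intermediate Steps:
M(Z, r) = 2*Z/(6 + r) (M(Z, r) = (2*Z)/(r - 1*(-6)) = (2*Z)/(r + 6) = (2*Z)/(6 + r) = 2*Z/(6 + r))
P(B, t) = 5/19 - 2*t/19 (P(B, t) = (-5 + 2*t/(6 - 5))/(-133 + 114) = (-5 + 2*t/1)/(-19) = (-5 + 2*t*1)*(-1/19) = (-5 + 2*t)*(-1/19) = 5/19 - 2*t/19)
P(195, 88)/(-94752) = (5/19 - 2/19*88)/(-94752) = (5/19 - 176/19)*(-1/94752) = -9*(-1/94752) = 1/10528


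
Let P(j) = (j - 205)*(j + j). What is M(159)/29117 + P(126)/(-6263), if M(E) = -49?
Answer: 579354349/182359771 ≈ 3.1770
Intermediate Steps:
P(j) = 2*j*(-205 + j) (P(j) = (-205 + j)*(2*j) = 2*j*(-205 + j))
M(159)/29117 + P(126)/(-6263) = -49/29117 + (2*126*(-205 + 126))/(-6263) = -49*1/29117 + (2*126*(-79))*(-1/6263) = -49/29117 - 19908*(-1/6263) = -49/29117 + 19908/6263 = 579354349/182359771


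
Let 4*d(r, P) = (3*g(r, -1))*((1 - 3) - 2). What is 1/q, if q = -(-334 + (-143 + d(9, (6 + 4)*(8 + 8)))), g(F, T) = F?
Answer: 1/504 ≈ 0.0019841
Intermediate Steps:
d(r, P) = -3*r (d(r, P) = ((3*r)*((1 - 3) - 2))/4 = ((3*r)*(-2 - 2))/4 = ((3*r)*(-4))/4 = (-12*r)/4 = -3*r)
q = 504 (q = -(-334 + (-143 - 3*9)) = -(-334 + (-143 - 27)) = -(-334 - 170) = -1*(-504) = 504)
1/q = 1/504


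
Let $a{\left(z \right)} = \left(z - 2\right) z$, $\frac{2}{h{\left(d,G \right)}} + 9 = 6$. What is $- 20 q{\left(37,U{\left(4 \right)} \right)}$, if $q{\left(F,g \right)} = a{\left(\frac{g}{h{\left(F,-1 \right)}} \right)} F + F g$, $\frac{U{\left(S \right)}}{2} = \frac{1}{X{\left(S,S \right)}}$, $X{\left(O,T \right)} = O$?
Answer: $- \frac{7585}{4} \approx -1896.3$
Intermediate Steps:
$h{\left(d,G \right)} = - \frac{2}{3}$ ($h{\left(d,G \right)} = \frac{2}{-9 + 6} = \frac{2}{-3} = 2 \left(- \frac{1}{3}\right) = - \frac{2}{3}$)
$a{\left(z \right)} = z \left(-2 + z\right)$ ($a{\left(z \right)} = \left(-2 + z\right) z = z \left(-2 + z\right)$)
$U{\left(S \right)} = \frac{2}{S}$
$q{\left(F,g \right)} = F g - \frac{3 F g \left(-2 - \frac{3 g}{2}\right)}{2}$ ($q{\left(F,g \right)} = \frac{g}{- \frac{2}{3}} \left(-2 + \frac{g}{- \frac{2}{3}}\right) F + F g = g \left(- \frac{3}{2}\right) \left(-2 + g \left(- \frac{3}{2}\right)\right) F + F g = - \frac{3 g}{2} \left(-2 - \frac{3 g}{2}\right) F + F g = - \frac{3 g \left(-2 - \frac{3 g}{2}\right)}{2} F + F g = - \frac{3 F g \left(-2 - \frac{3 g}{2}\right)}{2} + F g = F g - \frac{3 F g \left(-2 - \frac{3 g}{2}\right)}{2}$)
$- 20 q{\left(37,U{\left(4 \right)} \right)} = - 20 \cdot \frac{1}{4} \cdot 37 \cdot \frac{2}{4} \left(16 + 9 \cdot \frac{2}{4}\right) = - 20 \cdot \frac{1}{4} \cdot 37 \cdot 2 \cdot \frac{1}{4} \left(16 + 9 \cdot 2 \cdot \frac{1}{4}\right) = - 20 \cdot \frac{1}{4} \cdot 37 \cdot \frac{1}{2} \left(16 + 9 \cdot \frac{1}{2}\right) = - 20 \cdot \frac{1}{4} \cdot 37 \cdot \frac{1}{2} \left(16 + \frac{9}{2}\right) = - 20 \cdot \frac{1}{4} \cdot 37 \cdot \frac{1}{2} \cdot \frac{41}{2} = \left(-20\right) \frac{1517}{16} = - \frac{7585}{4}$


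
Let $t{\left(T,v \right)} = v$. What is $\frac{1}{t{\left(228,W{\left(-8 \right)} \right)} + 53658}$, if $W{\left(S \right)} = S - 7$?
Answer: $\frac{1}{53643} \approx 1.8642 \cdot 10^{-5}$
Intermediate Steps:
$W{\left(S \right)} = -7 + S$ ($W{\left(S \right)} = S - 7 = -7 + S$)
$\frac{1}{t{\left(228,W{\left(-8 \right)} \right)} + 53658} = \frac{1}{\left(-7 - 8\right) + 53658} = \frac{1}{-15 + 53658} = \frac{1}{53643}$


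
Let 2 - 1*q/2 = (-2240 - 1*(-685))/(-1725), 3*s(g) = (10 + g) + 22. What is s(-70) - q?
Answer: -5128/345 ≈ -14.864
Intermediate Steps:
s(g) = 32/3 + g/3 (s(g) = ((10 + g) + 22)/3 = (32 + g)/3 = 32/3 + g/3)
q = 758/345 (q = 4 - 2*(-2240 - 1*(-685))/(-1725) = 4 - 2*(-2240 + 685)*(-1)/1725 = 4 - (-3110)*(-1)/1725 = 4 - 2*311/345 = 4 - 622/345 = 758/345 ≈ 2.1971)
s(-70) - q = (32/3 + (⅓)*(-70)) - 1*758/345 = (32/3 - 70/3) - 758/345 = -38/3 - 758/345 = -5128/345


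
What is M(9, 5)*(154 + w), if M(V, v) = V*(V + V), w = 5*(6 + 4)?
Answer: 33048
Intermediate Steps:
w = 50 (w = 5*10 = 50)
M(V, v) = 2*V**2 (M(V, v) = V*(2*V) = 2*V**2)
M(9, 5)*(154 + w) = (2*9**2)*(154 + 50) = (2*81)*204 = 162*204 = 33048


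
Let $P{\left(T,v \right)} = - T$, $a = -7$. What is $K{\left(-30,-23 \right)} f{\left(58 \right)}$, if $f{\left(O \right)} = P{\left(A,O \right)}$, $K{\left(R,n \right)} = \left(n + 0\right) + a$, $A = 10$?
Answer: $300$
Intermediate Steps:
$K{\left(R,n \right)} = -7 + n$ ($K{\left(R,n \right)} = \left(n + 0\right) - 7 = n - 7 = -7 + n$)
$f{\left(O \right)} = -10$ ($f{\left(O \right)} = \left(-1\right) 10 = -10$)
$K{\left(-30,-23 \right)} f{\left(58 \right)} = \left(-7 - 23\right) \left(-10\right) = \left(-30\right) \left(-10\right) = 300$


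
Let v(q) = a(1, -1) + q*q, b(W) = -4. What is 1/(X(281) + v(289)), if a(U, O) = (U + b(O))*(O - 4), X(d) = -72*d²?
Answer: -1/5601656 ≈ -1.7852e-7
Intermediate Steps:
a(U, O) = (-4 + O)*(-4 + U) (a(U, O) = (U - 4)*(O - 4) = (-4 + U)*(-4 + O) = (-4 + O)*(-4 + U))
v(q) = 15 + q² (v(q) = (16 - 4*(-1) - 4*1 - 1*1) + q*q = (16 + 4 - 4 - 1) + q² = 15 + q²)
1/(X(281) + v(289)) = 1/(-72*281² + (15 + 289²)) = 1/(-72*78961 + (15 + 83521)) = 1/(-5685192 + 83536) = 1/(-5601656) = -1/5601656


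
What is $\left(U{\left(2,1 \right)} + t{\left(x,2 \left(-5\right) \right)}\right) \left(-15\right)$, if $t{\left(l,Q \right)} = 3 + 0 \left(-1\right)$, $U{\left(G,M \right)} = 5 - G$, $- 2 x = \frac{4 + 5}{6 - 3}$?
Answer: $-90$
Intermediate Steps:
$x = - \frac{3}{2}$ ($x = - \frac{\left(4 + 5\right) \frac{1}{6 - 3}}{2} = - \frac{9 \cdot \frac{1}{3}}{2} = \left(- \frac{1}{2}\right) 3 = - \frac{3}{2} \approx -1.5$)
$t{\left(l,Q \right)} = 3$ ($t{\left(l,Q \right)} = 3 + 0 = 3$)
$\left(U{\left(2,1 \right)} + t{\left(x,2 \left(-5\right) \right)}\right) \left(-15\right) = \left(\left(5 - 2\right) + 3\right) \left(-15\right) = \left(3 + 3\right) \left(-15\right) = 6 \left(-15\right) = -90$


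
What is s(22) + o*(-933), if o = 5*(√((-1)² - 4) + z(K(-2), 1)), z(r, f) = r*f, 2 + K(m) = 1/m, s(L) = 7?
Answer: 23339/2 - 4665*I*√3 ≈ 11670.0 - 8080.0*I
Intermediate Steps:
K(m) = -2 + 1/m
z(r, f) = f*r
o = -25/2 + 5*I*√3 (o = 5*(√((-1)² - 4) + 1*(-2 + 1/(-2))) = 5*(√(1 - 4) + 1*(-2 - ½)) = 5*(√(-3) + 1*(-5/2)) = 5*(I*√3 - 5/2) = 5*(-5/2 + I*√3) = -25/2 + 5*I*√3 ≈ -12.5 + 8.6602*I)
s(22) + o*(-933) = 7 + (-25/2 + 5*I*√3)*(-933) = 7 + (23325/2 - 4665*I*√3) = 23339/2 - 4665*I*√3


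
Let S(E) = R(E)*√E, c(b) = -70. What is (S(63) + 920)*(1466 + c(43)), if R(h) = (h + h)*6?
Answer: 1284320 + 3166128*√7 ≈ 9.6611e+6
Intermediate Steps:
R(h) = 12*h (R(h) = (2*h)*6 = 12*h)
S(E) = 12*E^(3/2) (S(E) = (12*E)*√E = 12*E^(3/2))
(S(63) + 920)*(1466 + c(43)) = (12*63^(3/2) + 920)*(1466 - 70) = (12*(189*√7) + 920)*1396 = (2268*√7 + 920)*1396 = (920 + 2268*√7)*1396 = 1284320 + 3166128*√7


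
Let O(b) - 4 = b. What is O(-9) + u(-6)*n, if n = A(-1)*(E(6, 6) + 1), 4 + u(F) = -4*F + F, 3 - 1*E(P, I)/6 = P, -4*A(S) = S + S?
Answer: -124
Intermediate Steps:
A(S) = -S/2 (A(S) = -(S + S)/4 = -S/2)
E(P, I) = 18 - 6*P
O(b) = 4 + b
u(F) = -4 - 3*F (u(F) = -4 + (-4*F + F) = -4 - 3*F)
n = -17/2 (n = (-½*(-1))*((18 - 6*6) + 1) = ((18 - 36) + 1)/2 = (-18 + 1)/2 = (½)*(-17) = -17/2 ≈ -8.5000)
O(-9) + u(-6)*n = (4 - 9) + (-4 - 3*(-6))*(-17/2) = -5 + (-4 + 18)*(-17/2) = -5 + 14*(-17/2) = -5 - 119 = -124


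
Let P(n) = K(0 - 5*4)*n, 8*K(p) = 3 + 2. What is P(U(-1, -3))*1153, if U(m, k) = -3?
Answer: -17295/8 ≈ -2161.9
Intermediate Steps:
K(p) = 5/8 (K(p) = (3 + 2)/8 = (⅛)*5 = 5/8)
P(n) = 5*n/8
P(U(-1, -3))*1153 = ((5/8)*(-3))*1153 = -15/8*1153 = -17295/8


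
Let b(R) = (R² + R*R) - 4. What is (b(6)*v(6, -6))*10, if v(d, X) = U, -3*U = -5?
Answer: 3400/3 ≈ 1133.3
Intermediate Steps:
U = 5/3 (U = -⅓*(-5) = 5/3 ≈ 1.6667)
v(d, X) = 5/3
b(R) = -4 + 2*R² (b(R) = (R² + R²) - 4 = 2*R² - 4 = -4 + 2*R²)
(b(6)*v(6, -6))*10 = ((-4 + 2*6²)*(5/3))*10 = ((-4 + 2*36)*(5/3))*10 = ((-4 + 72)*(5/3))*10 = (68*(5/3))*10 = (340/3)*10 = 3400/3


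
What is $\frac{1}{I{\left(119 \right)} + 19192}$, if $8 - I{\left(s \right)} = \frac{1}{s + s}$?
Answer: $\frac{238}{4569599} \approx 5.2083 \cdot 10^{-5}$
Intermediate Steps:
$I{\left(s \right)} = 8 - \frac{1}{2 s}$ ($I{\left(s \right)} = 8 - \frac{1}{s + s} = 8 - \frac{1}{2 s}$)
$\frac{1}{I{\left(119 \right)} + 19192} = \frac{1}{\left(8 - \frac{1}{2 \cdot 119}\right) + 19192} = \frac{1}{\left(8 - \frac{1}{238}\right) + 19192} = \frac{1}{\frac{1903}{238} + 19192} = \frac{1}{\frac{4569599}{238}} = \frac{238}{4569599}$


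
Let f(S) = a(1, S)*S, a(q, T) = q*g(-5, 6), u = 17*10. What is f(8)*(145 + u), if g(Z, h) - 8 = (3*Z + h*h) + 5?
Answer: 85680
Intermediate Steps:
g(Z, h) = 13 + h² + 3*Z (g(Z, h) = 8 + ((3*Z + h*h) + 5) = 8 + ((3*Z + h²) + 5) = 8 + ((h² + 3*Z) + 5) = 8 + (5 + h² + 3*Z) = 13 + h² + 3*Z)
u = 170
a(q, T) = 34*q (a(q, T) = q*(13 + 6² + 3*(-5)) = q*(13 + 36 - 15) = q*34 = 34*q)
f(S) = 34*S (f(S) = (34*1)*S = 34*S)
f(8)*(145 + u) = (34*8)*(145 + 170) = 272*315 = 85680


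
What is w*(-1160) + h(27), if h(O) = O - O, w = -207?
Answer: 240120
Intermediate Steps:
h(O) = 0
w*(-1160) + h(27) = -207*(-1160) + 0 = 240120 + 0 = 240120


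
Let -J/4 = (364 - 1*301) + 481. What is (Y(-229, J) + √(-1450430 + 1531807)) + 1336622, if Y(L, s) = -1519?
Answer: 1335103 + √81377 ≈ 1.3354e+6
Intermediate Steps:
J = -2176 (J = -4*((364 - 1*301) + 481) = -4*((364 - 301) + 481) = -4*(63 + 481) = -4*544 = -2176)
(Y(-229, J) + √(-1450430 + 1531807)) + 1336622 = (-1519 + √(-1450430 + 1531807)) + 1336622 = (-1519 + √81377) + 1336622 = 1335103 + √81377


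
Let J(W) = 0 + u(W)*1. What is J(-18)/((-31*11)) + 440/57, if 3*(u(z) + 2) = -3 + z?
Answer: 150553/19437 ≈ 7.7457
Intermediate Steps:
u(z) = -3 + z/3 (u(z) = -2 + (-3 + z)/3 = -2 + (-1 + z/3) = -3 + z/3)
J(W) = -3 + W/3 (J(W) = 0 + (-3 + W/3)*1 = 0 + (-3 + W/3) = -3 + W/3)
J(-18)/((-31*11)) + 440/57 = (-3 + (1/3)*(-18))/((-31*11)) + 440/57 = (-3 - 6)/(-341) + 440*(1/57) = -9*(-1/341) + 440/57 = 9/341 + 440/57 = 150553/19437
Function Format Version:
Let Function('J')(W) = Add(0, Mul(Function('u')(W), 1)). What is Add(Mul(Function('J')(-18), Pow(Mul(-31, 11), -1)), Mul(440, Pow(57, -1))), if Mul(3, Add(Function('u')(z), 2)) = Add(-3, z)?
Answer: Rational(150553, 19437) ≈ 7.7457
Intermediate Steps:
Function('u')(z) = Add(-3, Mul(Rational(1, 3), z)) (Function('u')(z) = Add(-2, Mul(Rational(1, 3), Add(-3, z))) = Add(-2, Add(-1, Mul(Rational(1, 3), z))) = Add(-3, Mul(Rational(1, 3), z)))
Function('J')(W) = Add(-3, Mul(Rational(1, 3), W)) (Function('J')(W) = Add(0, Mul(Add(-3, Mul(Rational(1, 3), W)), 1)) = Add(0, Add(-3, Mul(Rational(1, 3), W))) = Add(-3, Mul(Rational(1, 3), W)))
Add(Mul(Function('J')(-18), Pow(Mul(-31, 11), -1)), Mul(440, Pow(57, -1))) = Add(Mul(Add(-3, Mul(Rational(1, 3), -18)), Pow(Mul(-31, 11), -1)), Mul(440, Pow(57, -1))) = Add(Mul(Add(-3, -6), Pow(-341, -1)), Mul(440, Rational(1, 57))) = Add(Mul(-9, Rational(-1, 341)), Rational(440, 57)) = Add(Rational(9, 341), Rational(440, 57)) = Rational(150553, 19437)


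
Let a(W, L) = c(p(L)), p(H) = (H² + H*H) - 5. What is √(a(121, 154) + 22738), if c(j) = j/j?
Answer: √22739 ≈ 150.79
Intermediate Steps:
p(H) = -5 + 2*H² (p(H) = (H² + H²) - 5 = 2*H² - 5 = -5 + 2*H²)
c(j) = 1
a(W, L) = 1
√(a(121, 154) + 22738) = √(1 + 22738) = √22739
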